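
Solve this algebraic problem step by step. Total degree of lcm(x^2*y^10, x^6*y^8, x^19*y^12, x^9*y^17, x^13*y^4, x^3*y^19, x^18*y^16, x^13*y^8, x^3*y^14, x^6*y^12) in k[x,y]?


lcm = componentwise max:
x: max(2,6,19,9,13,3,18,13,3,6)=19
y: max(10,8,12,17,4,19,16,8,14,12)=19
Total=19+19=38


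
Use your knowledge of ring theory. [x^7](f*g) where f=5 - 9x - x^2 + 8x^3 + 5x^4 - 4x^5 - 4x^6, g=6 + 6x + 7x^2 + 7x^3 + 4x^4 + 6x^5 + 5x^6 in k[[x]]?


[x^7] = sum a_i*b_j, i+j=7
  -9*5=-45
  -1*6=-6
  8*4=32
  5*7=35
  -4*7=-28
  -4*6=-24
Sum=-36


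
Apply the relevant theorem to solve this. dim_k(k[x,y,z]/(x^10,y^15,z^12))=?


Basis: x^iy^jz^k, i<10,j<15,k<12
10*15*12=1800


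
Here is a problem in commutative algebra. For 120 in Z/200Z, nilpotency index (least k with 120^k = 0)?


120^k mod 200:
k=1: 120
k=2: 0
First zero at k = 2


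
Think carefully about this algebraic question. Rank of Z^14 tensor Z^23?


rank(M(x)N) = rank(M)*rank(N)
14*23 = 322


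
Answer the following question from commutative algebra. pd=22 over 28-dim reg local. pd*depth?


pd+depth=28
depth=28-22=6
pd*depth=22*6=132


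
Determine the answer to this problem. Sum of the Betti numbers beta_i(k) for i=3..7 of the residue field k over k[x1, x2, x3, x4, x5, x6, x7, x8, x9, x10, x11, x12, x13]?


Koszul resolution: beta_i(k)=C(n,i), n=13
C(13,3)=286, C(13,4)=715, C(13,5)=1287, C(13,6)=1716, C(13,7)=1716
Sum=5720


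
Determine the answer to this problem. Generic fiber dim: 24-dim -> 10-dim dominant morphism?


dim(fiber)=dim(X)-dim(Y)=24-10=14


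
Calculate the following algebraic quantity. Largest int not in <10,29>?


gcd(10,29)=1 => F=ab-a-b=10*29-10-29=290-39=251


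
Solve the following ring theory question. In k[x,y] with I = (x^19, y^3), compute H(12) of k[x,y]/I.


k[x,y], I = (x^19, y^3), d = 12
Need i < 19 and d-i < 3.
Range: 10 <= i <= 12.
H(12) = 3


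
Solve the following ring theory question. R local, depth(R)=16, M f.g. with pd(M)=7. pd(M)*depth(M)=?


pd+depth=16
depth=16-7=9
pd*depth=7*9=63


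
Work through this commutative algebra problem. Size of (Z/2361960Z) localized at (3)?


3-primary part: 2361960=3^10*40
Size=3^10=59049


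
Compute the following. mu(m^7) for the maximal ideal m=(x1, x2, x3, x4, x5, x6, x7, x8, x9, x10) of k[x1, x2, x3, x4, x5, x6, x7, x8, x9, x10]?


Graded Nakayama: mu(m^d) = dim_k (m^d/m^(d+1)) = #degree-7 monomials in 10 vars
C(n+d-1,d)=C(16,7)=11440


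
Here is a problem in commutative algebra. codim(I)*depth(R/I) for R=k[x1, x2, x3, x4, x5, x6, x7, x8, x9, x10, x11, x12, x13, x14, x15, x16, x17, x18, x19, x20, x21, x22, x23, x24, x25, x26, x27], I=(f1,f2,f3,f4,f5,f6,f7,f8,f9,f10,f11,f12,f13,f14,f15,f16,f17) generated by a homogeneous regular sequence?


codim=17, depth=dim(R/I)=27-17=10
Product=17*10=170


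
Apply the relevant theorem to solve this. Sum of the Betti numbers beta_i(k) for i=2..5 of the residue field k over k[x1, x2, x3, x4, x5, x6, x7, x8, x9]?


Koszul resolution: beta_i(k)=C(n,i), n=9
C(9,2)=36, C(9,3)=84, C(9,4)=126, C(9,5)=126
Sum=372


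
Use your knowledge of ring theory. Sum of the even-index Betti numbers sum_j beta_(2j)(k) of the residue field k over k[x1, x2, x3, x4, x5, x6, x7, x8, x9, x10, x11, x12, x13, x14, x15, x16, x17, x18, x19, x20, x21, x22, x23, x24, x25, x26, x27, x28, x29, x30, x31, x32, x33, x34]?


Koszul resolution: beta_i(k)=C(n,i), n=34
sum_even C(34,i) = 2^(n-1) = 2^33 = 8589934592


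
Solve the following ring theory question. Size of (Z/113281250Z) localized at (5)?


5-primary part: 113281250=5^9*58
Size=5^9=1953125


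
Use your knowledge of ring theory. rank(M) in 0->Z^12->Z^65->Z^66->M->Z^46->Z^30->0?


Alt sum=0:
(-1)^0*12 + (-1)^1*65 + (-1)^2*66 + (-1)^3*? + (-1)^4*46 + (-1)^5*30=0
rank(M)=29


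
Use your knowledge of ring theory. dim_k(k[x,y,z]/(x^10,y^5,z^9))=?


Basis: x^iy^jz^k, i<10,j<5,k<9
10*5*9=450


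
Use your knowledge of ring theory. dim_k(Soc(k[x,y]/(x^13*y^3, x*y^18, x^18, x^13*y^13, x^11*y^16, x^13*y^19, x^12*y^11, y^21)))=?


Socle = ann(m) = span of standard monomials u with x*u, y*u in I (staircase corners).
Redundant generators: x^13*y^13, x^13*y^19
Minimal generators: x^18, x^13*y^3, x^12*y^11, x^11*y^16, x*y^18, y^21
Corners: y^20, x^10y^17, x^11y^15, x^12y^10, x^17y^2
Socle dim=5


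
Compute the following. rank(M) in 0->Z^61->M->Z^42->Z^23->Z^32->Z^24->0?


Alt sum=0:
(-1)^0*61 + (-1)^1*? + (-1)^2*42 + (-1)^3*23 + (-1)^4*32 + (-1)^5*24=0
rank(M)=88


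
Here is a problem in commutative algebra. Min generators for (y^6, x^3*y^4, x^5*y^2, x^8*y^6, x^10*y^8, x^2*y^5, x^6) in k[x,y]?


Remove redundant (divisible by others).
x^8*y^6 redundant.
x^10*y^8 redundant.
Min: x^6, x^5*y^2, x^3*y^4, x^2*y^5, y^6
Count=5


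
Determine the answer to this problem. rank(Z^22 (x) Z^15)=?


rank(M(x)N) = rank(M)*rank(N)
22*15 = 330


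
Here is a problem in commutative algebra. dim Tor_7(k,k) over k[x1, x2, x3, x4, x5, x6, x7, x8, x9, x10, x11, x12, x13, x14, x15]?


Koszul: C(n,i)=C(15,7)=6435


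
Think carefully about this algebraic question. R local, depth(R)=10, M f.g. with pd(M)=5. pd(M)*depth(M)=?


pd+depth=10
depth=10-5=5
pd*depth=5*5=25


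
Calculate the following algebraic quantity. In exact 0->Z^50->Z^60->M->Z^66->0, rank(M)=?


Alt sum=0:
(-1)^0*50 + (-1)^1*60 + (-1)^2*? + (-1)^3*66=0
rank(M)=76


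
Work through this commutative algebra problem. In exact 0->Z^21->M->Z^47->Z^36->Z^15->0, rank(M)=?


Alt sum=0:
(-1)^0*21 + (-1)^1*? + (-1)^2*47 + (-1)^3*36 + (-1)^4*15=0
rank(M)=47


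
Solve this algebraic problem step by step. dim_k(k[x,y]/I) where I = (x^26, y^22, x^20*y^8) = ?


k[x,y]/I, I = (x^26, y^22, x^20*y^8)
Rect: 26x22=572. Corner: (26-20)x(22-8)=84.
dim = 572-84 = 488


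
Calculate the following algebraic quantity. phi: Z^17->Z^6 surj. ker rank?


rank(ker) = 17-6 = 11


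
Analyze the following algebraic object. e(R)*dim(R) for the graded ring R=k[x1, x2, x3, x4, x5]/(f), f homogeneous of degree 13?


e(R)=deg(f)=13, dim(R)=5-1=4
e*dim=13*4=52


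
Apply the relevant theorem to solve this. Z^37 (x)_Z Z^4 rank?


rank(M(x)N) = rank(M)*rank(N)
37*4 = 148


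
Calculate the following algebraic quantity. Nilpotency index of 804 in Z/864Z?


804^k mod 864:
k=1: 804
k=2: 144
k=3: 0
First zero at k = 3


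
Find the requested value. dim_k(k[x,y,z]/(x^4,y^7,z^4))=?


Basis: x^iy^jz^k, i<4,j<7,k<4
4*7*4=112


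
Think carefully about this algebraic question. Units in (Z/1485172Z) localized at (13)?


Local ring = Z/371293Z.
phi(371293) = 13^4*(13-1) = 342732


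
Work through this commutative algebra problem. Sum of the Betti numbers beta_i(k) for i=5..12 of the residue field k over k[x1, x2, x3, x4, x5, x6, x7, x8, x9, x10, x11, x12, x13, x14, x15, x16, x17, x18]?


Koszul resolution: beta_i(k)=C(n,i), n=18
C(18,5)=8568, C(18,6)=18564, C(18,7)=31824, C(18,8)=43758, C(18,9)=48620, C(18,10)=43758, C(18,11)=31824, C(18,12)=18564
Sum=245480


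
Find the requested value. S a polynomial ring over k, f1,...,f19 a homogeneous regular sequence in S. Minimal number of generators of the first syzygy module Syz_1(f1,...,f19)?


Regular sequence => Koszul complex is the minimal free resolution.
Syz_1 minimally generated by Koszul relations f_i*e_j - f_j*e_i (i<j): mu(Syz_1) = beta_2 = C(m,2) = m(m-1)/2
m=19
19*18/2 = 171


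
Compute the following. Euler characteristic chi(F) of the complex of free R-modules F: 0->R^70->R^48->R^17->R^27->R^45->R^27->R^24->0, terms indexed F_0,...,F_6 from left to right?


chi = sum (-1)^i * rank:
(-1)^0*70=70
(-1)^1*48=-48
(-1)^2*17=17
(-1)^3*27=-27
(-1)^4*45=45
(-1)^5*27=-27
(-1)^6*24=24
chi=54


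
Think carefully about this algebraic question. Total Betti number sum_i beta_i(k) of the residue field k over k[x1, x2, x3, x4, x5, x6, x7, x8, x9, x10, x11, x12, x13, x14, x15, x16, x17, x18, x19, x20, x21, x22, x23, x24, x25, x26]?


Koszul resolution: beta_i(k)=C(n,i), n=26
sum_i C(26,i) = 2^26 = 67108864


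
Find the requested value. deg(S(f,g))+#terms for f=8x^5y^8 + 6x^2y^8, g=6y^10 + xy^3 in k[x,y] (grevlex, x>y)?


LT(f)=8x^5y^8, LT(g)=6y^10
lcm(LM)=x^5y^10
S(f,g) (scaled by 48 to clear denominators) = 6y^2*f - 8x^5*g = 36x^2y^10 - 8x^6y^3
2 terms, deg 12.
12+2=14


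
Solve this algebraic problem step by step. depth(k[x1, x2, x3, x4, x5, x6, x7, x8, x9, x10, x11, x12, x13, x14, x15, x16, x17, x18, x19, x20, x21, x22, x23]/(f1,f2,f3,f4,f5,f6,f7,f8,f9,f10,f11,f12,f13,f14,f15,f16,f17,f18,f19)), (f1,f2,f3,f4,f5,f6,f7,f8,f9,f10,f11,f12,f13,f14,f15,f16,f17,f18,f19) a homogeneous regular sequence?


depth(R)=23
depth(R/I)=23-19=4


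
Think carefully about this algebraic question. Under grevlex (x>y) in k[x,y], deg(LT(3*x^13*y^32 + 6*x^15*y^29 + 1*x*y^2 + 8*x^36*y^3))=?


LT: 3*x^13*y^32
deg_x=13, deg_y=32
Total=13+32=45


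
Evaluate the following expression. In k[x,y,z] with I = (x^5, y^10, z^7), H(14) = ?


Need i<5, j<10, k<7 with i+j+k=14.
For each i, j ranges over max(0,14-i-6)..min(9,14-i):
  i=0: j in [8,9] -> 2
  i=1: j in [7,9] -> 3
  i=2: j in [6,9] -> 4
  i=3: j in [5,9] -> 5
  i=4: j in [4,9] -> 6
H(14) = 2+3+4+5+6 = 20


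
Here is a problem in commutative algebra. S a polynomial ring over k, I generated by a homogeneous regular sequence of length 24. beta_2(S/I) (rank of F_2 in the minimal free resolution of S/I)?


Regular sequence => Koszul complex is the minimal free resolution.
Syz_1 minimally generated by Koszul relations f_i*e_j - f_j*e_i (i<j): mu(Syz_1) = beta_2 = C(m,2) = m(m-1)/2
m=24
24*23/2 = 276


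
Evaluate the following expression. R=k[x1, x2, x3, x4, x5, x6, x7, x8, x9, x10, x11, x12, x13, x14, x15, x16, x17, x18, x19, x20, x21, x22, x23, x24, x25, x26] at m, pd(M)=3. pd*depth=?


pd+depth=26
depth=26-3=23
pd*depth=3*23=69


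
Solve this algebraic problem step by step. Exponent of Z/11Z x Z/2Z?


Exponent = lcm of the cyclic orders; pairwise coprime => product.
11^1*2^1=11*2=22


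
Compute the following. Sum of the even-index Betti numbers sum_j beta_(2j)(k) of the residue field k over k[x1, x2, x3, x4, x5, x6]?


Koszul resolution: beta_i(k)=C(n,i), n=6
sum_even C(6,i) = 2^(n-1) = 2^5 = 32


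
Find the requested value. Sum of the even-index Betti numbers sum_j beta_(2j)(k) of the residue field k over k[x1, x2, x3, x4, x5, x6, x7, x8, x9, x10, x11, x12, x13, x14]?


Koszul resolution: beta_i(k)=C(n,i), n=14
sum_even C(14,i) = 2^(n-1) = 2^13 = 8192


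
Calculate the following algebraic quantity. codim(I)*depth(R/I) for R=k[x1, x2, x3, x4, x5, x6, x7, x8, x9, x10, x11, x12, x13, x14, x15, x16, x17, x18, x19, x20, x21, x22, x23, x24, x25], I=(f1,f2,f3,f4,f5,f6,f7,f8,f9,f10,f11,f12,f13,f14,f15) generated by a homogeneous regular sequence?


codim=15, depth=dim(R/I)=25-15=10
Product=15*10=150


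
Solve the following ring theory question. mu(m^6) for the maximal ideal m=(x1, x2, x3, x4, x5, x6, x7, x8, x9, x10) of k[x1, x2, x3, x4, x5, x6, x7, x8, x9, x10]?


Graded Nakayama: mu(m^d) = dim_k (m^d/m^(d+1)) = #degree-6 monomials in 10 vars
C(n+d-1,d)=C(15,6)=5005


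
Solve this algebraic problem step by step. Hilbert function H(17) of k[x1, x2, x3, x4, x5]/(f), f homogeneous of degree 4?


C(21,4)-C(17,4)=5985-2380=3605


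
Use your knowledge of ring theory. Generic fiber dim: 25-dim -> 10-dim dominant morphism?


dim(fiber)=dim(X)-dim(Y)=25-10=15


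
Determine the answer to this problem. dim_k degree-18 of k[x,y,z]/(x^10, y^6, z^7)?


Need i<10, j<6, k<7 with i+j+k=18.
For each i, j ranges over max(0,18-i-6)..min(5,18-i):
  i=0: j in [12,5] -> 0
  i=1: j in [11,5] -> 0
  i=2: j in [10,5] -> 0
  i=3: j in [9,5] -> 0
  i=4: j in [8,5] -> 0
  i=5: j in [7,5] -> 0
  i=6: j in [6,5] -> 0
  i=7: j in [5,5] -> 1
  i=8: j in [4,5] -> 2
  i=9: j in [3,5] -> 3
H(18) = 0+0+0+0+0+0+0+1+2+3 = 6


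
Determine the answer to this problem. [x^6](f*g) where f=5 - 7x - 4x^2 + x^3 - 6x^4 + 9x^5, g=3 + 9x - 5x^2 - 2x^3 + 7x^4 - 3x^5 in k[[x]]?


[x^6] = sum a_i*b_j, i+j=6
  -7*-3=21
  -4*7=-28
  1*-2=-2
  -6*-5=30
  9*9=81
Sum=102


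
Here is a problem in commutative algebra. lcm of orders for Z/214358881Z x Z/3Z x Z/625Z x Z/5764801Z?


Exponent = lcm of the cyclic orders; pairwise coprime => product.
11^8*3^1*5^4*7^8=214358881*3*625*5764801=2317005546651901875


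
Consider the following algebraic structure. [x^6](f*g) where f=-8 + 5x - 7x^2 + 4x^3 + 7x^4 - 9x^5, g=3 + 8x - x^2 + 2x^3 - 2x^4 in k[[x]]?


[x^6] = sum a_i*b_j, i+j=6
  -7*-2=14
  4*2=8
  7*-1=-7
  -9*8=-72
Sum=-57


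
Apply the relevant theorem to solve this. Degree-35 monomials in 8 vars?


C(d+n-1,n-1)=C(42,7)=26978328


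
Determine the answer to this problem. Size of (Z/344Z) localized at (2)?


2-primary part: 344=2^3*43
Size=2^3=8


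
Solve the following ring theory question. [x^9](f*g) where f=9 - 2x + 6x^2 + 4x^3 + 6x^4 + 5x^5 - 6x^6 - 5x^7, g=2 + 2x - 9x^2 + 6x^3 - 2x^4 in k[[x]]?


[x^9] = sum a_i*b_j, i+j=9
  5*-2=-10
  -6*6=-36
  -5*-9=45
Sum=-1


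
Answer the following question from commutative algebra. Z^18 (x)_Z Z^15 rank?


rank(M(x)N) = rank(M)*rank(N)
18*15 = 270


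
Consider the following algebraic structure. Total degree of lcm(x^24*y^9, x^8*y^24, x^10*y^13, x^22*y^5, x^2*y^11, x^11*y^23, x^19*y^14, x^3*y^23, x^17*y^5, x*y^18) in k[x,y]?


lcm = componentwise max:
x: max(24,8,10,22,2,11,19,3,17,1)=24
y: max(9,24,13,5,11,23,14,23,5,18)=24
Total=24+24=48


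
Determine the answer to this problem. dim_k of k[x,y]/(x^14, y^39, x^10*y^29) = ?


k[x,y]/I, I = (x^14, y^39, x^10*y^29)
Rect: 14x39=546. Corner: (14-10)x(39-29)=40.
dim = 546-40 = 506


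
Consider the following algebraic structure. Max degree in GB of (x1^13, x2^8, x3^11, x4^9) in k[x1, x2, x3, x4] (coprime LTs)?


Pure powers, coprime LTs => already GB.
Degrees: 13, 8, 11, 9
Max=13


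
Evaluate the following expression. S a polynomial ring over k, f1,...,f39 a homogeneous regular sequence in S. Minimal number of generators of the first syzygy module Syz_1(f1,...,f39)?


Regular sequence => Koszul complex is the minimal free resolution.
Syz_1 minimally generated by Koszul relations f_i*e_j - f_j*e_i (i<j): mu(Syz_1) = beta_2 = C(m,2) = m(m-1)/2
m=39
39*38/2 = 741


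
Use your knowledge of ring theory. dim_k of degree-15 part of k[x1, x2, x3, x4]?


C(d+n-1,n-1)=C(18,3)=816


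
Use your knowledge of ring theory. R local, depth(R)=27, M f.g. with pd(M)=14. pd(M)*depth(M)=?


pd+depth=27
depth=27-14=13
pd*depth=14*13=182


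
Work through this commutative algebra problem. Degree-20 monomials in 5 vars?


C(d+n-1,n-1)=C(24,4)=10626


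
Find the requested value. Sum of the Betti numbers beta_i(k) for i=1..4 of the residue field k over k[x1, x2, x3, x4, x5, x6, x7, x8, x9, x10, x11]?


Koszul resolution: beta_i(k)=C(n,i), n=11
C(11,1)=11, C(11,2)=55, C(11,3)=165, C(11,4)=330
Sum=561


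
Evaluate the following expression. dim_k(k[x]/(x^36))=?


Basis: 1,x,...,x^35
dim=36


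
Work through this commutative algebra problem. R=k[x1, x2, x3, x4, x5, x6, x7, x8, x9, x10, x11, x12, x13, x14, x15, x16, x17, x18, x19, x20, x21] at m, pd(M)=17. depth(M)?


pd+depth=depth(R)=21
depth=21-17=4


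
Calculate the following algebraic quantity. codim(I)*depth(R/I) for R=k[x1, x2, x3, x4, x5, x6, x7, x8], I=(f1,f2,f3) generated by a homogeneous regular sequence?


codim=3, depth=dim(R/I)=8-3=5
Product=3*5=15


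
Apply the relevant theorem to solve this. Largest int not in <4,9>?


gcd(4,9)=1 => F=ab-a-b=4*9-4-9=36-13=23


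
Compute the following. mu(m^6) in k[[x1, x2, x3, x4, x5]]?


C(n+d-1,d)=C(10,6)=210


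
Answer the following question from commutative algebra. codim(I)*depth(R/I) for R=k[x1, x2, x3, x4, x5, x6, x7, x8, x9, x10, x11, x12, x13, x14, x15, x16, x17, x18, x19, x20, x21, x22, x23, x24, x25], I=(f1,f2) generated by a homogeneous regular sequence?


codim=2, depth=dim(R/I)=25-2=23
Product=2*23=46


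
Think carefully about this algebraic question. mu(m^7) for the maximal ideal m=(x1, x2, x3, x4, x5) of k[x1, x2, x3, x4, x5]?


Graded Nakayama: mu(m^d) = dim_k (m^d/m^(d+1)) = #degree-7 monomials in 5 vars
C(n+d-1,d)=C(11,7)=330


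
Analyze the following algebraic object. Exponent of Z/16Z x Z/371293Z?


Exponent = lcm of the cyclic orders; pairwise coprime => product.
2^4*13^5=16*371293=5940688


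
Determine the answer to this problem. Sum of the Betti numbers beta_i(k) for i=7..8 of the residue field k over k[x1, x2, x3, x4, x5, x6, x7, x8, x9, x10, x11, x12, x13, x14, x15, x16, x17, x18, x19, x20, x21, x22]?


Koszul resolution: beta_i(k)=C(n,i), n=22
C(22,7)=170544, C(22,8)=319770
Sum=490314


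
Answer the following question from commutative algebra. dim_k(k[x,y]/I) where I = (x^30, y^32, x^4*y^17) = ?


k[x,y]/I, I = (x^30, y^32, x^4*y^17)
Rect: 30x32=960. Corner: (30-4)x(32-17)=390.
dim = 960-390 = 570


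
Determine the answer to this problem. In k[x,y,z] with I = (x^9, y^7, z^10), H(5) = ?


Need i<9, j<7, k<10 with i+j+k=5.
For each i, j ranges over max(0,5-i-9)..min(6,5-i):
  i=0: j in [0,5] -> 6
  i=1: j in [0,4] -> 5
  i=2: j in [0,3] -> 4
  i=3: j in [0,2] -> 3
  i=4: j in [0,1] -> 2
  i=5: j in [0,0] -> 1
H(5) = 6+5+4+3+2+1 = 21


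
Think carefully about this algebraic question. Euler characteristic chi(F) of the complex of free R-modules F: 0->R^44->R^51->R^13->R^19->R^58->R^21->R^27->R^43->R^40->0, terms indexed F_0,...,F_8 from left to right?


chi = sum (-1)^i * rank:
(-1)^0*44=44
(-1)^1*51=-51
(-1)^2*13=13
(-1)^3*19=-19
(-1)^4*58=58
(-1)^5*21=-21
(-1)^6*27=27
(-1)^7*43=-43
(-1)^8*40=40
chi=48


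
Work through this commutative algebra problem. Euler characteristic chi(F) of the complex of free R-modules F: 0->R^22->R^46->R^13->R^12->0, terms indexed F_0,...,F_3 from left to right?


chi = sum (-1)^i * rank:
(-1)^0*22=22
(-1)^1*46=-46
(-1)^2*13=13
(-1)^3*12=-12
chi=-23


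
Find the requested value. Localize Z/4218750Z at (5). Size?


5-primary part: 4218750=5^7*54
Size=5^7=78125


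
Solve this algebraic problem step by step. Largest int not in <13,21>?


gcd(13,21)=1 => F=ab-a-b=13*21-13-21=273-34=239


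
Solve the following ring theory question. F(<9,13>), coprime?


gcd(9,13)=1 => F=ab-a-b=9*13-9-13=117-22=95


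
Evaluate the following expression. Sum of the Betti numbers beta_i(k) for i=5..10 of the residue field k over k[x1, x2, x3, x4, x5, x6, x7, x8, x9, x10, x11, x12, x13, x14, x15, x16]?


Koszul resolution: beta_i(k)=C(n,i), n=16
C(16,5)=4368, C(16,6)=8008, C(16,7)=11440, C(16,8)=12870, C(16,9)=11440, C(16,10)=8008
Sum=56134


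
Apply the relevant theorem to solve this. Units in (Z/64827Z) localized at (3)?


Local ring = Z/27Z.
phi(27) = 3^2*(3-1) = 18


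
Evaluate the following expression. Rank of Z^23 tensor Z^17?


rank(M(x)N) = rank(M)*rank(N)
23*17 = 391


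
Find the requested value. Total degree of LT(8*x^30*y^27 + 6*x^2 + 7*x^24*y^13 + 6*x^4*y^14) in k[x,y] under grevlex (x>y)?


LT: 8*x^30*y^27
deg_x=30, deg_y=27
Total=30+27=57


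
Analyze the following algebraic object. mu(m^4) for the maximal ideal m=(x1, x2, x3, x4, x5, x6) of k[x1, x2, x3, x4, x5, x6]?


Graded Nakayama: mu(m^d) = dim_k (m^d/m^(d+1)) = #degree-4 monomials in 6 vars
C(n+d-1,d)=C(9,4)=126


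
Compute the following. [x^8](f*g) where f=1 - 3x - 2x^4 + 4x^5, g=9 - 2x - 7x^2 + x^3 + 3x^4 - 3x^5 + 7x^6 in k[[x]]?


[x^8] = sum a_i*b_j, i+j=8
  -2*3=-6
  4*1=4
Sum=-2


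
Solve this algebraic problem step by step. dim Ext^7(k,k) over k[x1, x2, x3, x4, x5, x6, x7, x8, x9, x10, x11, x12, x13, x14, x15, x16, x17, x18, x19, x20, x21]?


C(n,i)=C(21,7)=116280


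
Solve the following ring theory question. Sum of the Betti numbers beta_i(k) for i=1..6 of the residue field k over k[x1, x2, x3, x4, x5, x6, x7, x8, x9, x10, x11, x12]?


Koszul resolution: beta_i(k)=C(n,i), n=12
C(12,1)=12, C(12,2)=66, C(12,3)=220, C(12,4)=495, C(12,5)=792, C(12,6)=924
Sum=2509


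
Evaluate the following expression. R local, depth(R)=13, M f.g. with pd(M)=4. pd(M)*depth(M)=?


pd+depth=13
depth=13-4=9
pd*depth=4*9=36


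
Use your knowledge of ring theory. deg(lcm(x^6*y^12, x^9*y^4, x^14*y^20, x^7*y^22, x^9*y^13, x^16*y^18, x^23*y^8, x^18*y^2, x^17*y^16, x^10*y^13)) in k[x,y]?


lcm = componentwise max:
x: max(6,9,14,7,9,16,23,18,17,10)=23
y: max(12,4,20,22,13,18,8,2,16,13)=22
Total=23+22=45


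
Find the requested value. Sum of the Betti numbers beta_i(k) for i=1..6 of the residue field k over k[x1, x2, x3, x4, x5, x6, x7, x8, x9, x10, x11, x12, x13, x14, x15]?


Koszul resolution: beta_i(k)=C(n,i), n=15
C(15,1)=15, C(15,2)=105, C(15,3)=455, C(15,4)=1365, C(15,5)=3003, C(15,6)=5005
Sum=9948


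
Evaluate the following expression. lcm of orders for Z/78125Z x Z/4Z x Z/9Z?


Exponent = lcm of the cyclic orders; pairwise coprime => product.
5^7*2^2*3^2=78125*4*9=2812500


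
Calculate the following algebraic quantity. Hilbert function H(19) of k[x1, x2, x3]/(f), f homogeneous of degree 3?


C(21,2)-C(18,2)=210-153=57


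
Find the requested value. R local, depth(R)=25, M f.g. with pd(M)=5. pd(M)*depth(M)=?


pd+depth=25
depth=25-5=20
pd*depth=5*20=100


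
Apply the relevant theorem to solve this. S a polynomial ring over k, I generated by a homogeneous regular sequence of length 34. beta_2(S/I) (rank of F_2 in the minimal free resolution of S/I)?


Regular sequence => Koszul complex is the minimal free resolution.
Syz_1 minimally generated by Koszul relations f_i*e_j - f_j*e_i (i<j): mu(Syz_1) = beta_2 = C(m,2) = m(m-1)/2
m=34
34*33/2 = 561


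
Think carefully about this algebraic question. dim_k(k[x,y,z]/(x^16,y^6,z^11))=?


Basis: x^iy^jz^k, i<16,j<6,k<11
16*6*11=1056


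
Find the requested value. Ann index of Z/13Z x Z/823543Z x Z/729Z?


Exponent = lcm of the cyclic orders; pairwise coprime => product.
13^1*7^7*3^6=13*823543*729=7804717011


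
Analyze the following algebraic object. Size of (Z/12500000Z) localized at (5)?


5-primary part: 12500000=5^8*32
Size=5^8=390625


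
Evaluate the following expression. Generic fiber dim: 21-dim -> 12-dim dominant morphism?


dim(fiber)=dim(X)-dim(Y)=21-12=9


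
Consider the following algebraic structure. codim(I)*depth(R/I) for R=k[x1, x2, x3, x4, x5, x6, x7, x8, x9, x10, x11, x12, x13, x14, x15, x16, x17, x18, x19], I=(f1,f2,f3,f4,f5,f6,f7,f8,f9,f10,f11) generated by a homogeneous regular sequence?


codim=11, depth=dim(R/I)=19-11=8
Product=11*8=88


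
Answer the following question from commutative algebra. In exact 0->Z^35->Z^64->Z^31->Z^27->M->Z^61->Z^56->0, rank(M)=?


Alt sum=0:
(-1)^0*35 + (-1)^1*64 + (-1)^2*31 + (-1)^3*27 + (-1)^4*? + (-1)^5*61 + (-1)^6*56=0
rank(M)=30


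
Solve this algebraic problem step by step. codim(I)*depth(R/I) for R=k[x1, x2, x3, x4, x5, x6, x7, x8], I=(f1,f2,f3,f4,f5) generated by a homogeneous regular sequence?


codim=5, depth=dim(R/I)=8-5=3
Product=5*3=15


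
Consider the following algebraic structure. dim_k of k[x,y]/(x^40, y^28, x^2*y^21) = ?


k[x,y]/I, I = (x^40, y^28, x^2*y^21)
Rect: 40x28=1120. Corner: (40-2)x(28-21)=266.
dim = 1120-266 = 854


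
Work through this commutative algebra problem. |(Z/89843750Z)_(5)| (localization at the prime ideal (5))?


5-primary part: 89843750=5^9*46
Size=5^9=1953125


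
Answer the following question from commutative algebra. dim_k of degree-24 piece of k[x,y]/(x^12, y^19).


k[x,y], I = (x^12, y^19), d = 24
Need i < 12 and d-i < 19.
Range: 6 <= i <= 11.
H(24) = 6


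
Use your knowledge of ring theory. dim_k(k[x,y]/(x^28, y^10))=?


Basis: x^i*y^j, i<28, j<10
28*10=280


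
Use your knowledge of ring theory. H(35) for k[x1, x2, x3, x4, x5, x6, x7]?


C(d+n-1,n-1)=C(41,6)=4496388


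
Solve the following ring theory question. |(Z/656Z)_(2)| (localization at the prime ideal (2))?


2-primary part: 656=2^4*41
Size=2^4=16


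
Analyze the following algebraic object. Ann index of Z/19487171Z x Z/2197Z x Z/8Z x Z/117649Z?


Exponent = lcm of the cyclic orders; pairwise coprime => product.
11^7*13^3*2^3*7^6=19487171*2197*8*117649=40295549276886904


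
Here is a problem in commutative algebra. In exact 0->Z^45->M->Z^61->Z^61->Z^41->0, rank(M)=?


Alt sum=0:
(-1)^0*45 + (-1)^1*? + (-1)^2*61 + (-1)^3*61 + (-1)^4*41=0
rank(M)=86


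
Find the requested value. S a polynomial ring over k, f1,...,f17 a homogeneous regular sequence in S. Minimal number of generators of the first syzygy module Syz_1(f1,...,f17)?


Regular sequence => Koszul complex is the minimal free resolution.
Syz_1 minimally generated by Koszul relations f_i*e_j - f_j*e_i (i<j): mu(Syz_1) = beta_2 = C(m,2) = m(m-1)/2
m=17
17*16/2 = 136


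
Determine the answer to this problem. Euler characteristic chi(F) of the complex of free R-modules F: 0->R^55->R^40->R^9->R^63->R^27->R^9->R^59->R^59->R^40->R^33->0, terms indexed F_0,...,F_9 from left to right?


chi = sum (-1)^i * rank:
(-1)^0*55=55
(-1)^1*40=-40
(-1)^2*9=9
(-1)^3*63=-63
(-1)^4*27=27
(-1)^5*9=-9
(-1)^6*59=59
(-1)^7*59=-59
(-1)^8*40=40
(-1)^9*33=-33
chi=-14


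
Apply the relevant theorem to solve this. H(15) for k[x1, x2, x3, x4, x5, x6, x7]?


C(d+n-1,n-1)=C(21,6)=54264


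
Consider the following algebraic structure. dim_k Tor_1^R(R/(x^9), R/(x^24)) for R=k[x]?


Tor_1(R/I,R/J)=(I cap J)/IJ=(x^24)/(x^33)
dim=33-24=min(9,24)=9


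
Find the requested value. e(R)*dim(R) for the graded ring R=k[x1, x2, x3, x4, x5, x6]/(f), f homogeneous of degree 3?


e(R)=deg(f)=3, dim(R)=6-1=5
e*dim=3*5=15


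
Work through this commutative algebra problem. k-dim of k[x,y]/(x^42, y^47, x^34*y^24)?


k[x,y]/I, I = (x^42, y^47, x^34*y^24)
Rect: 42x47=1974. Corner: (42-34)x(47-24)=184.
dim = 1974-184 = 1790


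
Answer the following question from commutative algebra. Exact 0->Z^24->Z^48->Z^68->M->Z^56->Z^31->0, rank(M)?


Alt sum=0:
(-1)^0*24 + (-1)^1*48 + (-1)^2*68 + (-1)^3*? + (-1)^4*56 + (-1)^5*31=0
rank(M)=69


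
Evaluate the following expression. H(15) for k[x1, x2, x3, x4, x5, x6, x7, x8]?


C(d+n-1,n-1)=C(22,7)=170544


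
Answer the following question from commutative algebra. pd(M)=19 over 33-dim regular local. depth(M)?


pd+depth=depth(R)=33
depth=33-19=14


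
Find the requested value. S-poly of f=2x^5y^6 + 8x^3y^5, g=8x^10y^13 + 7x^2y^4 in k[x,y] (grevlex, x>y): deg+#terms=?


LT(f)=2x^5y^6, LT(g)=8x^10y^13
lcm(LM)=x^10y^13
S(f,g) (scaled by 16 to clear denominators) = 8x^5y^7*f - 2*g = 64x^8y^12 - 14x^2y^4
2 terms, deg 20.
20+2=22


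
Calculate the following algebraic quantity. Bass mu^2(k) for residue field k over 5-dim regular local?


C(n,i)=C(5,2)=10


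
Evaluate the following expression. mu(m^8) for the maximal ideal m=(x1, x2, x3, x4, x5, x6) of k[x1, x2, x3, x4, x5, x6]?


Graded Nakayama: mu(m^d) = dim_k (m^d/m^(d+1)) = #degree-8 monomials in 6 vars
C(n+d-1,d)=C(13,8)=1287


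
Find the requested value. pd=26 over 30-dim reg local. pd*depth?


pd+depth=30
depth=30-26=4
pd*depth=26*4=104


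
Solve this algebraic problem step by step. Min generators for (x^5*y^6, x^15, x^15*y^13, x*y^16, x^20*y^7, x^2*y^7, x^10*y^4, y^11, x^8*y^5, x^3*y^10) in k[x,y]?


Remove redundant (divisible by others).
x*y^16 redundant.
x^20*y^7 redundant.
x^3*y^10 redundant.
x^15*y^13 redundant.
Min: x^15, x^10*y^4, x^8*y^5, x^5*y^6, x^2*y^7, y^11
Count=6


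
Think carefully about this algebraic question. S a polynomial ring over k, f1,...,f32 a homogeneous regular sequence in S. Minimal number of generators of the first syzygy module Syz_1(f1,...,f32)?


Regular sequence => Koszul complex is the minimal free resolution.
Syz_1 minimally generated by Koszul relations f_i*e_j - f_j*e_i (i<j): mu(Syz_1) = beta_2 = C(m,2) = m(m-1)/2
m=32
32*31/2 = 496


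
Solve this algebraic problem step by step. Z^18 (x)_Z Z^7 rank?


rank(M(x)N) = rank(M)*rank(N)
18*7 = 126


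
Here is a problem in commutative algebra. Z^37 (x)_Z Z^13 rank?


rank(M(x)N) = rank(M)*rank(N)
37*13 = 481


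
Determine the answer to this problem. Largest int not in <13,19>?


gcd(13,19)=1 => F=ab-a-b=13*19-13-19=247-32=215


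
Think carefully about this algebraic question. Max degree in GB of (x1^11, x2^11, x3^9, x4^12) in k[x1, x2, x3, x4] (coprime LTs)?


Pure powers, coprime LTs => already GB.
Degrees: 11, 11, 9, 12
Max=12


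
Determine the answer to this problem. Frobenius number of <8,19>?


gcd(8,19)=1 => F=ab-a-b=8*19-8-19=152-27=125


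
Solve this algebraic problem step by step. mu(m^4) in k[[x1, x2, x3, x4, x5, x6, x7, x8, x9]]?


C(n+d-1,d)=C(12,4)=495


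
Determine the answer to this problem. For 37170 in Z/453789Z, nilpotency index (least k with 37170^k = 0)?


37170^k mod 453789:
k=1: 37170
k=2: 275184
k=3: 185220
k=4: 194481
k=5: 0
First zero at k = 5


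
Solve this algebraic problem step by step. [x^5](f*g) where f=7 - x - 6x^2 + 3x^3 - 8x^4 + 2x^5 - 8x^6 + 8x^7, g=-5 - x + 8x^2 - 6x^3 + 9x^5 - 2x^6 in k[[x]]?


[x^5] = sum a_i*b_j, i+j=5
  7*9=63
  -6*-6=36
  3*8=24
  -8*-1=8
  2*-5=-10
Sum=121


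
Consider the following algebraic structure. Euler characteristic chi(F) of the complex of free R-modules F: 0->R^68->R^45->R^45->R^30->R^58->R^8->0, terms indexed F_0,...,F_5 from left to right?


chi = sum (-1)^i * rank:
(-1)^0*68=68
(-1)^1*45=-45
(-1)^2*45=45
(-1)^3*30=-30
(-1)^4*58=58
(-1)^5*8=-8
chi=88


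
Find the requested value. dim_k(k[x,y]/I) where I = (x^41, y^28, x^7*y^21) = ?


k[x,y]/I, I = (x^41, y^28, x^7*y^21)
Rect: 41x28=1148. Corner: (41-7)x(28-21)=238.
dim = 1148-238 = 910


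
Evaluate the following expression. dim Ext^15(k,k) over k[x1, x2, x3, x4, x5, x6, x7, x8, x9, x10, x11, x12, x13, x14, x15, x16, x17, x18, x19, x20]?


C(n,i)=C(20,15)=15504


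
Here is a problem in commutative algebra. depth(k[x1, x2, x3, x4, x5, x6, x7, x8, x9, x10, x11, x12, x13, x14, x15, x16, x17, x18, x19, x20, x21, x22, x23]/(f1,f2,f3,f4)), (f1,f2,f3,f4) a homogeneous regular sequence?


depth(R)=23
depth(R/I)=23-4=19


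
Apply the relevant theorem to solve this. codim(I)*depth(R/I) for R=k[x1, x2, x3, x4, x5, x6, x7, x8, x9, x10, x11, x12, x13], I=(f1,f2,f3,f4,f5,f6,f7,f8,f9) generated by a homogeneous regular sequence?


codim=9, depth=dim(R/I)=13-9=4
Product=9*4=36


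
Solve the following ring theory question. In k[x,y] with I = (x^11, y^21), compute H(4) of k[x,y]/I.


k[x,y], I = (x^11, y^21), d = 4
Need i < 11 and d-i < 21.
Range: 0 <= i <= 4.
H(4) = 5


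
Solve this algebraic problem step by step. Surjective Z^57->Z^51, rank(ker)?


rank(ker) = 57-51 = 6


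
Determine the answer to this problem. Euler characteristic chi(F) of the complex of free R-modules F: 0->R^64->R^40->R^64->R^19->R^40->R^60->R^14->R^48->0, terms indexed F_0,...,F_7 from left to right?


chi = sum (-1)^i * rank:
(-1)^0*64=64
(-1)^1*40=-40
(-1)^2*64=64
(-1)^3*19=-19
(-1)^4*40=40
(-1)^5*60=-60
(-1)^6*14=14
(-1)^7*48=-48
chi=15


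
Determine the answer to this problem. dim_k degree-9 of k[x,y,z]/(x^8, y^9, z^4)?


Need i<8, j<9, k<4 with i+j+k=9.
For each i, j ranges over max(0,9-i-3)..min(8,9-i):
  i=0: j in [6,8] -> 3
  i=1: j in [5,8] -> 4
  i=2: j in [4,7] -> 4
  i=3: j in [3,6] -> 4
  i=4: j in [2,5] -> 4
  i=5: j in [1,4] -> 4
  i=6: j in [0,3] -> 4
  i=7: j in [0,2] -> 3
H(9) = 3+4+4+4+4+4+4+3 = 30


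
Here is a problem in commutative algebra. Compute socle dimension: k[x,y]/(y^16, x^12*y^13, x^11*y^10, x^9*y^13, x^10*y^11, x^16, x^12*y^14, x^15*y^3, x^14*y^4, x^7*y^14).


Socle = ann(m) = span of standard monomials u with x*u, y*u in I (staircase corners).
Redundant generators: x^12*y^14, x^12*y^13
Minimal generators: x^16, x^15*y^3, x^14*y^4, x^11*y^10, x^10*y^11, x^9*y^13, x^7*y^14, y^16
Corners: x^6y^15, x^8y^13, x^9y^12, x^10y^10, x^13y^9, x^14y^3, x^15y^2
Socle dim=7


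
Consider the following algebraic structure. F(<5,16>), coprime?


gcd(5,16)=1 => F=ab-a-b=5*16-5-16=80-21=59


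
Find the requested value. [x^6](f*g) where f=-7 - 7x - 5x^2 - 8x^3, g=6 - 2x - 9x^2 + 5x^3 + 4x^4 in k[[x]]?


[x^6] = sum a_i*b_j, i+j=6
  -5*4=-20
  -8*5=-40
Sum=-60


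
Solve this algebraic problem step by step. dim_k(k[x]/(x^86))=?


Basis: 1,x,...,x^85
dim=86


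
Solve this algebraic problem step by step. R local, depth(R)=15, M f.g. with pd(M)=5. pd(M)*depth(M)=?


pd+depth=15
depth=15-5=10
pd*depth=5*10=50


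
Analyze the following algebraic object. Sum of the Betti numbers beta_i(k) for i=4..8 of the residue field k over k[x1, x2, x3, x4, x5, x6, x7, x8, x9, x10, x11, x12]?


Koszul resolution: beta_i(k)=C(n,i), n=12
C(12,4)=495, C(12,5)=792, C(12,6)=924, C(12,7)=792, C(12,8)=495
Sum=3498


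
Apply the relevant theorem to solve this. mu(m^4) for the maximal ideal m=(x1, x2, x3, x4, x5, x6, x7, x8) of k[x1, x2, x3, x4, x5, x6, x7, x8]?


Graded Nakayama: mu(m^d) = dim_k (m^d/m^(d+1)) = #degree-4 monomials in 8 vars
C(n+d-1,d)=C(11,4)=330


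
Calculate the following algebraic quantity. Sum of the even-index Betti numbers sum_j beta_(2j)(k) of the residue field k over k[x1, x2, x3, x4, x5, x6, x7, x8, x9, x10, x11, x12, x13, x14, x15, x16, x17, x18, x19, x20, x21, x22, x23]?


Koszul resolution: beta_i(k)=C(n,i), n=23
sum_even C(23,i) = 2^(n-1) = 2^22 = 4194304


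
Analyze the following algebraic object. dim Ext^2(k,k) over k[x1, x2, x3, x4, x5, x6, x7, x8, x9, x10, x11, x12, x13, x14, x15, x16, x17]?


C(n,i)=C(17,2)=136


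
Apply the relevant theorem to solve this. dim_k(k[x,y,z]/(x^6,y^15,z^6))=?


Basis: x^iy^jz^k, i<6,j<15,k<6
6*15*6=540


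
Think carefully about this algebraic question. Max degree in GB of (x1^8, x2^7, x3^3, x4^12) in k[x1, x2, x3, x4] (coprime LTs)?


Pure powers, coprime LTs => already GB.
Degrees: 8, 7, 3, 12
Max=12


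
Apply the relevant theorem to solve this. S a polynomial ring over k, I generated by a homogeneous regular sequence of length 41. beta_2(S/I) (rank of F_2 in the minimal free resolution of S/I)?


Regular sequence => Koszul complex is the minimal free resolution.
Syz_1 minimally generated by Koszul relations f_i*e_j - f_j*e_i (i<j): mu(Syz_1) = beta_2 = C(m,2) = m(m-1)/2
m=41
41*40/2 = 820


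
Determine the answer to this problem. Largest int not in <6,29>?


gcd(6,29)=1 => F=ab-a-b=6*29-6-29=174-35=139


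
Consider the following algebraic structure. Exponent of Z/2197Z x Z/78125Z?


Exponent = lcm of the cyclic orders; pairwise coprime => product.
13^3*5^7=2197*78125=171640625


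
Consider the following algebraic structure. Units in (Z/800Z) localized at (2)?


Local ring = Z/32Z.
phi(32) = 2^4*(2-1) = 16


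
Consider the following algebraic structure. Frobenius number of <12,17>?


gcd(12,17)=1 => F=ab-a-b=12*17-12-17=204-29=175


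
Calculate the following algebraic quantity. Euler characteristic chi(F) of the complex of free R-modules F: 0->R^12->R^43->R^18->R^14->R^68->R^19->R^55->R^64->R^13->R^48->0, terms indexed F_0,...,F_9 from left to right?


chi = sum (-1)^i * rank:
(-1)^0*12=12
(-1)^1*43=-43
(-1)^2*18=18
(-1)^3*14=-14
(-1)^4*68=68
(-1)^5*19=-19
(-1)^6*55=55
(-1)^7*64=-64
(-1)^8*13=13
(-1)^9*48=-48
chi=-22


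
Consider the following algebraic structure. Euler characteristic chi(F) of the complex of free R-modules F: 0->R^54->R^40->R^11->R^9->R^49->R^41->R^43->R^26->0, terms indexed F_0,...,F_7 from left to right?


chi = sum (-1)^i * rank:
(-1)^0*54=54
(-1)^1*40=-40
(-1)^2*11=11
(-1)^3*9=-9
(-1)^4*49=49
(-1)^5*41=-41
(-1)^6*43=43
(-1)^7*26=-26
chi=41


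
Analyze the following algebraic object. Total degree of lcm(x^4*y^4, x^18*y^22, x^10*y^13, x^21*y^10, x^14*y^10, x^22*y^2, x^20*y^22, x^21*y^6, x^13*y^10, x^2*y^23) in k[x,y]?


lcm = componentwise max:
x: max(4,18,10,21,14,22,20,21,13,2)=22
y: max(4,22,13,10,10,2,22,6,10,23)=23
Total=22+23=45


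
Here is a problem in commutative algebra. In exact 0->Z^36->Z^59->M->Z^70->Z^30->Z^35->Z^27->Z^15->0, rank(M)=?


Alt sum=0:
(-1)^0*36 + (-1)^1*59 + (-1)^2*? + (-1)^3*70 + (-1)^4*30 + (-1)^5*35 + (-1)^6*27 + (-1)^7*15=0
rank(M)=86


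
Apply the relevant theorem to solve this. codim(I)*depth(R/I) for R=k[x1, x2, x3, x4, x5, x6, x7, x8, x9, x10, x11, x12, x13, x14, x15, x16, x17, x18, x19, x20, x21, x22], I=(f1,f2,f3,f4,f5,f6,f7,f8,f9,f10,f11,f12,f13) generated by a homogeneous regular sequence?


codim=13, depth=dim(R/I)=22-13=9
Product=13*9=117


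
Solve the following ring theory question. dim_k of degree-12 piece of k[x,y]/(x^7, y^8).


k[x,y], I = (x^7, y^8), d = 12
Need i < 7 and d-i < 8.
Range: 5 <= i <= 6.
H(12) = 2


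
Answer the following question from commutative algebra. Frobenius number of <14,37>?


gcd(14,37)=1 => F=ab-a-b=14*37-14-37=518-51=467


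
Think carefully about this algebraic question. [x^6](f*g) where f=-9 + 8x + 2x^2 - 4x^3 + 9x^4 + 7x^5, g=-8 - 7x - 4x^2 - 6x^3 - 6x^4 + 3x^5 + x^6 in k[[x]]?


[x^6] = sum a_i*b_j, i+j=6
  -9*1=-9
  8*3=24
  2*-6=-12
  -4*-6=24
  9*-4=-36
  7*-7=-49
Sum=-58


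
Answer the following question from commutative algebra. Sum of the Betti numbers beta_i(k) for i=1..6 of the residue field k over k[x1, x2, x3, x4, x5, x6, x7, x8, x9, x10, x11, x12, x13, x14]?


Koszul resolution: beta_i(k)=C(n,i), n=14
C(14,1)=14, C(14,2)=91, C(14,3)=364, C(14,4)=1001, C(14,5)=2002, C(14,6)=3003
Sum=6475


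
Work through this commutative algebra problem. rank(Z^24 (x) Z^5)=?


rank(M(x)N) = rank(M)*rank(N)
24*5 = 120


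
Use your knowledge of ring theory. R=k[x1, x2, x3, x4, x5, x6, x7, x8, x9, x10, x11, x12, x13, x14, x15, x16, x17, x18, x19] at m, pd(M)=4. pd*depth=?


pd+depth=19
depth=19-4=15
pd*depth=4*15=60


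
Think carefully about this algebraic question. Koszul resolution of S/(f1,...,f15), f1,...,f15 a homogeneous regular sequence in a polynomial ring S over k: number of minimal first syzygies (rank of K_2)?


Regular sequence => Koszul complex is the minimal free resolution.
Syz_1 minimally generated by Koszul relations f_i*e_j - f_j*e_i (i<j): mu(Syz_1) = beta_2 = C(m,2) = m(m-1)/2
m=15
15*14/2 = 105


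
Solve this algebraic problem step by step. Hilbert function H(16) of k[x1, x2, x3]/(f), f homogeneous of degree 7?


C(18,2)-C(11,2)=153-55=98


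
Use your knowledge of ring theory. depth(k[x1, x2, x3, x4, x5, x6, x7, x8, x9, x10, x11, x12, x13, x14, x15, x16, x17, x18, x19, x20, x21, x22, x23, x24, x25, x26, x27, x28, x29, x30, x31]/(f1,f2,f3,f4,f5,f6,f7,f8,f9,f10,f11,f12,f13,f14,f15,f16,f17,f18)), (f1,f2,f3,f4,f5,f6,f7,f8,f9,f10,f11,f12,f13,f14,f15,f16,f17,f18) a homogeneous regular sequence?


depth(R)=31
depth(R/I)=31-18=13


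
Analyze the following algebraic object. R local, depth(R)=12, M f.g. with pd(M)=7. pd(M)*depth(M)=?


pd+depth=12
depth=12-7=5
pd*depth=7*5=35


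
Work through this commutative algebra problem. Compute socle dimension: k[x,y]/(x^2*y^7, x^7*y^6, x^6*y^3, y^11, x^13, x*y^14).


Socle = ann(m) = span of standard monomials u with x*u, y*u in I (staircase corners).
Redundant generators: x*y^14, x^7*y^6
Minimal generators: x^13, x^6*y^3, x^2*y^7, y^11
Corners: xy^10, x^5y^6, x^12y^2
Socle dim=3


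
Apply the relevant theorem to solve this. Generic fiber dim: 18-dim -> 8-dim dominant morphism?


dim(fiber)=dim(X)-dim(Y)=18-8=10


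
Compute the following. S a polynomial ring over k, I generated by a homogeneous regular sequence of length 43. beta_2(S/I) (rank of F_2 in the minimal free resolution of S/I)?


Regular sequence => Koszul complex is the minimal free resolution.
Syz_1 minimally generated by Koszul relations f_i*e_j - f_j*e_i (i<j): mu(Syz_1) = beta_2 = C(m,2) = m(m-1)/2
m=43
43*42/2 = 903
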